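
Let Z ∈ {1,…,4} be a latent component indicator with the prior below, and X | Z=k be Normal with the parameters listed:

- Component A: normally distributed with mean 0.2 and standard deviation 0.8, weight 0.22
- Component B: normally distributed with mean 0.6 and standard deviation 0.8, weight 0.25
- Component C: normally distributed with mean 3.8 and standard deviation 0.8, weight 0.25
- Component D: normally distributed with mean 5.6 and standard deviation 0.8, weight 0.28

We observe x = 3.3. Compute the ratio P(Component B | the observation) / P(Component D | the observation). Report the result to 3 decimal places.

0.187

Posterior odds = (π_i f_i(x)) / (π_j f_j(x)); the normalising sum cancels.
Component likelihoods at x = 3.3:
  f_A = 0.000273665
  f_B = 0.0016764
  f_C = 0.410201
  f_D = 0.00799765
Odds = (0.25/0.28) × (0.0016764/0.00799765) = 0.892857 × 0.209611 ≈ 0.187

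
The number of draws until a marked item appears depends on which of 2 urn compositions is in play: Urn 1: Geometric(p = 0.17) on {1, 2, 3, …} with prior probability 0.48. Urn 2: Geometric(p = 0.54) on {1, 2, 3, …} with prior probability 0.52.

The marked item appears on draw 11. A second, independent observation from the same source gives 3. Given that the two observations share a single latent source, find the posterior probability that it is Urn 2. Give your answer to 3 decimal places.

Apply Bayes' rule: the posterior for each component is proportional to its prior times its likelihood at x.
Since both observations come from the same component, the likelihood for component k is f_k(x₁)·f_k(x₂).
  L_1 = [0.17·(1−0.17)^10 = 0.17·0.15516 = 0.0263773] × [0.117113] = 0.00308912
  L_2 = [0.54·(1−0.54)^10 = 0.54·0.000424207 = 0.000229072] × [0.114264] = 2.61747e-05
Weight by the priors:
  π_1·L_1 = 0.48 × 0.00308912 = 0.00148278
  π_2·L_2 = 0.52 × 2.61747e-05 = 1.36108e-05
Sum: 0.00148278 + 1.36108e-05 = 0.00149639
P(Urn 2 | x₁,x₂) ≈ 0.009

0.009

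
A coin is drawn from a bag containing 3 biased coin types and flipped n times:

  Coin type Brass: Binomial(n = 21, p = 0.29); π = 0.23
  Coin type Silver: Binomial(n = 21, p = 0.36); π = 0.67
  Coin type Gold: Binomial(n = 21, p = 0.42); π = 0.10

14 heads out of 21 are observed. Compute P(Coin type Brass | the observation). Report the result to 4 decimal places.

Posterior ∝ prior × likelihood, so P(k | x) ∝ π_k f_k(x); normalise over all components.
Evaluate each component's likelihood at the observed value:
  f_Brass = 0.000314692
  f_Silver = 0.00314051
  f_Gold = 0.0136455
Weight by the priors:
  π_Brass·f_Brass = 0.23 × 0.000314692 = 7.23791e-05
  π_Silver·f_Silver = 0.67 × 0.00314051 = 0.00210414
  π_Gold·f_Gold = 0.10 × 0.0136455 = 0.00136455
Normaliser: 7.23791e-05 + 0.00210414 + 0.00136455 = 0.00354107
P(Coin type Brass | x) = 7.23791e-05 / 0.00354107 ≈ 0.0204

0.0204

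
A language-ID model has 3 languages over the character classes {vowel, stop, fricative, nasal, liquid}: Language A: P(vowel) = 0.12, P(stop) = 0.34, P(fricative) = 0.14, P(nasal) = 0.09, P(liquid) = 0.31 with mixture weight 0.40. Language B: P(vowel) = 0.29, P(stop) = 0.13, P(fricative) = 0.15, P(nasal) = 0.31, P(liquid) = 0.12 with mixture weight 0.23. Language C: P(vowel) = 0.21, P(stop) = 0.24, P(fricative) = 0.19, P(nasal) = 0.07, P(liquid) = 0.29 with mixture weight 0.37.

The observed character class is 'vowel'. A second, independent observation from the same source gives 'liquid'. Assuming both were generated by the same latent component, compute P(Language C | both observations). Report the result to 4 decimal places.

Apply Bayes' rule: the posterior for each component is proportional to its prior times its likelihood at x.
Since both observations come from the same component, the likelihood for component k is f_k(x₁)·f_k(x₂).
  p_A = [P(vowel | comp) = 0.12] × [0.31] = 0.0372
  p_B = [P(vowel | comp) = 0.29] × [0.12] = 0.0348
  p_C = [P(vowel | comp) = 0.21] × [0.29] = 0.0609
Prior × likelihood for each component:
  π_A·p_A = 0.40 × 0.0372 = 0.01488
  π_B·p_B = 0.23 × 0.0348 = 0.008004
  π_C·p_C = 0.37 × 0.0609 = 0.022533
Denominator: 0.01488 + 0.008004 + 0.022533 = 0.045417
So the posterior for Language C is 0.022533 / 0.045417 ≈ 0.4961.

0.4961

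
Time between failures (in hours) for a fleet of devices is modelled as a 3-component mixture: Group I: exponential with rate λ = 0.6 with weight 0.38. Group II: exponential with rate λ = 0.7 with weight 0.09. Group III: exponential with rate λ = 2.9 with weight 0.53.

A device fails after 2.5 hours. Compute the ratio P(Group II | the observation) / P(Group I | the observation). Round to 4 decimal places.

0.2152

Posterior odds = (P(Z=i) f_i(x)) / (P(Z=j) f_j(x)); the normalising sum cancels.
Exponential densities:
  p_I = 0.6·e^(−0.6·2.5) = 0.6·e^(−1.5000) = 0.133878
  p_II = 0.7·e^(−0.7·2.5) = 0.7·e^(−1.7500) = 0.121642
  p_III = 2.9·e^(−2.9·2.5) = 2.9·e^(−7.2500) = 0.00205951
0.0109478 / 0.0508737 ≈ 0.2152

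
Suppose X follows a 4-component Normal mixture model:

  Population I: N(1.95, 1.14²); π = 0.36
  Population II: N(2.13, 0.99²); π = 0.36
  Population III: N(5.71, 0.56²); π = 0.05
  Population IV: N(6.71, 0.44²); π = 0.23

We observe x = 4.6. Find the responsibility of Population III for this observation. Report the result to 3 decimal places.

Apply Bayes' rule: the posterior for each component is proportional to its prior times its likelihood at x.
Normal densities:
  L_I = 0.0234764
  L_II = 0.0179301
  L_III = 0.099902
  L_IV = 9.20144e-06
Multiply by the mixture weights:
  P(Z=I)·L_I = 0.36 × 0.0234764 = 0.0084515
  P(Z=II)·L_II = 0.36 × 0.0179301 = 0.00645483
  P(Z=III)·L_III = 0.05 × 0.099902 = 0.0049951
  P(Z=IV)·L_IV = 0.23 × 9.20144e-06 = 2.11633e-06
Sum: 0.0084515 + 0.00645483 + 0.0049951 + 2.11633e-06 = 0.0199036
Responsibility of Population III: 0.0049951 / 0.0199036 ≈ 0.251

0.251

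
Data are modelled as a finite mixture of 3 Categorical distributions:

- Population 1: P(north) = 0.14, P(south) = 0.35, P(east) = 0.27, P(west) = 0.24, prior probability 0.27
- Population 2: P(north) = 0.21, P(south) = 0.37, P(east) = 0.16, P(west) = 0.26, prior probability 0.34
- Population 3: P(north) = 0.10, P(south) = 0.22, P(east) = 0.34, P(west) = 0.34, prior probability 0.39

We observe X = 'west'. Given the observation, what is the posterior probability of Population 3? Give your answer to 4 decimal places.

0.4640

The responsibility of component k is π_k f_k(x) divided by Σ_j π_j f_j(x).
Categorical probabilities:
  p_1 = P(west | comp) = 0.24
  p_2 = P(west | comp) = 0.26
  p_3 = P(west | comp) = 0.34
Multiply by the mixture weights:
  π_1·p_1 = 0.27 × 0.24 = 0.0648
  π_2·p_2 = 0.34 × 0.26 = 0.0884
  π_3·p_3 = 0.39 × 0.34 = 0.1326
Denominator: 0.0648 + 0.0884 + 0.1326 = 0.2858
P(Population 3 | the observation) ≈ 0.4640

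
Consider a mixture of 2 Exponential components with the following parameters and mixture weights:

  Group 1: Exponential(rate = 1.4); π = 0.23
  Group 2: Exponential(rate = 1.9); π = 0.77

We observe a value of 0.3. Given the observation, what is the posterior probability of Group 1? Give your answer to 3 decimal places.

Apply Bayes' rule: the posterior for each component is proportional to its prior times its likelihood at x.
Component likelihoods at x = 0.3:
  L_1 = 1.4·e^(−1.4·0.3) = 1.4·e^(−0.4200) = 0.919866
  L_2 = 1.9·e^(−1.9·0.3) = 1.9·e^(−0.5700) = 1.0745
Prior × likelihood for each component:
  w_1·L_1 = 0.23 × 0.919866 = 0.211569
  w_2·L_2 = 0.77 × 1.0745 = 0.827364
Denominator: 0.211569 + 0.827364 = 1.03893
P(Group 1 | x) = 0.211569 / 1.03893 ≈ 0.204

0.204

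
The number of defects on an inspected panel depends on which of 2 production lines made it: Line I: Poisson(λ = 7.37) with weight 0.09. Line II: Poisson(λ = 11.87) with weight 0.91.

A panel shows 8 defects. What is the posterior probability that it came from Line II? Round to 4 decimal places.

P(component k | x) = π_k·f_k(x) / marginal(x), where marginal(x) = Σ_j π_j·f_j(x).
Component likelihoods at x = 8 defects:
  f_I = e^(−7.37)·7.37^8/8! = 0.135978
  f_II = e^(−11.87)·11.87^8/8! = 0.0683927
Multiply by the mixture weights:
  π_I·f_I = 0.09 × 0.135978 = 0.012238
  π_II·f_II = 0.91 × 0.0683927 = 0.0622374
Sum: 0.012238 + 0.0622374 = 0.0744754
Responsibility of Line II: 0.0622374 / 0.0744754 ≈ 0.8357

0.8357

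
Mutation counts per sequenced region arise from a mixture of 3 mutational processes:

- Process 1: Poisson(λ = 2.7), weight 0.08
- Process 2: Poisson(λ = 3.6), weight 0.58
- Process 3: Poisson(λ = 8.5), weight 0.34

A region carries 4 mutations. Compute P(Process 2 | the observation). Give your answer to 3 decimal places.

By Bayes' theorem, P(k | x) = P(Z=k) f_k(x) / Σ_j P(Z=j) f_j(x).
Poisson probabilities:
  f_1 = 0.148816
  f_2 = 0.191222
  f_3 = 0.0442549
Multiply by the mixture weights:
  P(Z=1)·f_1 = 0.08 × 0.148816 = 0.0119053
  P(Z=2)·f_2 = 0.58 × 0.191222 = 0.110909
  P(Z=3)·f_3 = 0.34 × 0.0442549 = 0.0150467
Normaliser: 0.0119053 + 0.110909 + 0.0150467 = 0.137861
Responsibility of Process 2: 0.110909 / 0.137861 ≈ 0.804

0.804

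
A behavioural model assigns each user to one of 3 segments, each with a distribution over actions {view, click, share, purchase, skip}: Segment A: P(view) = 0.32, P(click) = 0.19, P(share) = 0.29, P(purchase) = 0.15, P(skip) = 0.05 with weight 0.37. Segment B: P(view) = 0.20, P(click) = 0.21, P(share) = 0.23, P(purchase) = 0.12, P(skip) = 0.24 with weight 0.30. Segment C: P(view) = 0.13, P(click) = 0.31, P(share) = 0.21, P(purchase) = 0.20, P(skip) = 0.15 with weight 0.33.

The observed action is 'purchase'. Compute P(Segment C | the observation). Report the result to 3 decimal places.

0.419

The responsibility of component k is P(Z=k) f_k(x) divided by Σ_j P(Z=j) f_j(x).
Evaluate each component's likelihood at the observed value:
  f_A = 0.15
  f_B = 0.12
  f_C = 0.2
Prior × likelihood for each component:
  P(Z=A)·f_A = 0.37 × 0.15 = 0.0555
  P(Z=B)·f_B = 0.30 × 0.12 = 0.036
  P(Z=C)·f_C = 0.33 × 0.2 = 0.066
Marginal: 0.0555 + 0.036 + 0.066 = 0.1575
So the posterior for Segment C is 0.066 / 0.1575 ≈ 0.419.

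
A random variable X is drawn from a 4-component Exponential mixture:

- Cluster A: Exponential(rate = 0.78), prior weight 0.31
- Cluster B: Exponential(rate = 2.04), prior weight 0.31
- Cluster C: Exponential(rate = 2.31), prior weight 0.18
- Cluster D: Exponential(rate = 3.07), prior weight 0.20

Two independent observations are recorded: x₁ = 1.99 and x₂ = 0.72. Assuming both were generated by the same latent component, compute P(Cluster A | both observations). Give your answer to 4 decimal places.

0.7543

P(component k | x) = π_k·f_k(x) / marginal(x), where marginal(x) = Σ_j π_j·f_j(x).
Since both observations come from the same component, the likelihood for component k is f_k(x₁)·f_k(x₂).
  p_A = [0.16519] × [0.444831] = 0.0734814
  p_B = [0.0352021] × [0.469611] = 0.0165313
  p_C = [0.0232918] × [0.437818] = 0.0101976
  p_D = [0.00682186] × [0.336646] = 0.00229656
Weight by the priors:
  π_A·p_A = 0.31 × 0.0734814 = 0.0227792
  π_B·p_B = 0.31 × 0.0165313 = 0.0051247
  π_C·p_C = 0.18 × 0.0101976 = 0.00183556
  π_D·p_D = 0.20 × 0.00229656 = 0.000459311
Denominator: 0.0227792 + 0.0051247 + 0.00183556 + 0.000459311 = 0.0301988
P(Cluster A | data) ≈ 0.7543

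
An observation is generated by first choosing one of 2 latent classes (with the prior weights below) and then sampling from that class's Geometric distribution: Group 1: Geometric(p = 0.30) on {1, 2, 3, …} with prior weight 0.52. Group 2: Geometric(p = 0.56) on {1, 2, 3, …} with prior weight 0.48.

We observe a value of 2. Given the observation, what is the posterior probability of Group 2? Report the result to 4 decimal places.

0.5199

P(component k | x) = π_k·f_k(x) / marginal(x), where marginal(x) = Σ_j π_j·f_j(x).
Geometric probabilities:
  p_1 = 0.21
  p_2 = 0.2464
Weight by the priors:
  π_1·p_1 = 0.52 × 0.21 = 0.1092
  π_2·p_2 = 0.48 × 0.2464 = 0.118272
Marginal: 0.1092 + 0.118272 = 0.227472
So the posterior for Group 2 is 0.118272 / 0.227472 ≈ 0.5199.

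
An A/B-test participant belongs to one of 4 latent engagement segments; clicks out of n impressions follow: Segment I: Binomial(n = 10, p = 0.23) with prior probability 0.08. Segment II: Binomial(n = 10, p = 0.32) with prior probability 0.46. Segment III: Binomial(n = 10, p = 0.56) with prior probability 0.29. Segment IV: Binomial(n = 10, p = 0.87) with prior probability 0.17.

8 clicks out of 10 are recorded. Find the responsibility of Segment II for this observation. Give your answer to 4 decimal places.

By Bayes' theorem, P(k | x) = w_k f_k(x) / Σ_j w_j f_j(x).
Evaluate each component's likelihood at the observed value:
  L_I = C(10,8)·0.23^8·0.77^2 = 45·7.8311e-06·0.5929 = 0.000208938
  L_II = C(10,8)·0.32^8·0.68^2 = 45·0.000109951·0.4624 = 0.00228786
  L_III = C(10,8)·0.56^8·0.44^2 = 45·0.00967173·0.1936 = 0.0842601
  L_IV = C(10,8)·0.87^8·0.13^2 = 45·0.328212·0.0169 = 0.249605
Prior × likelihood for each component:
  w_I·L_I = 0.08 × 0.000208938 = 1.6715e-05
  w_II·L_II = 0.46 × 0.00228786 = 0.00105242
  w_III·L_III = 0.29 × 0.0842601 = 0.0244354
  w_IV·L_IV = 0.17 × 0.249605 = 0.0424328
Normaliser: 1.6715e-05 + 0.00105242 + 0.0244354 + 0.0424328 = 0.0679374
So the posterior for Segment II is 0.00105242 / 0.0679374 ≈ 0.0155.

0.0155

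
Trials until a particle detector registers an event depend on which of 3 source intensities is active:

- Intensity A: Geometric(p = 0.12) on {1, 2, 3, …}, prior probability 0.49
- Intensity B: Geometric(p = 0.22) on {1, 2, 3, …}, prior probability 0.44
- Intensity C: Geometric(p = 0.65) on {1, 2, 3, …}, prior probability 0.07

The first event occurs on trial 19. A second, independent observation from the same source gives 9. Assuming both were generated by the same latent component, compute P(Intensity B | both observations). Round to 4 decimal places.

The responsibility of component k is π_k f_k(x) divided by Σ_j π_j f_j(x).
Since both observations come from the same component, the likelihood for component k is f_k(x₁)·f_k(x₂).
  p_A = [0.012019] × [0.0431561] = 0.000518695
  p_B = [0.00251261] × [0.0301425] = 7.57365e-05
  p_C = [4.03774e-09] × [0.000146372] = 5.91011e-13
Multiply by the mixture weights:
  π_A·p_A = 0.49 × 0.000518695 = 0.00025416
  π_B·p_B = 0.44 × 7.57365e-05 = 3.3324e-05
  π_C·p_C = 0.07 × 5.91011e-13 = 4.13708e-14
Evidence: 0.00025416 + 3.3324e-05 + 4.13708e-14 = 0.000287485
P(Intensity B | x₁,x₂) ≈ 0.1159

0.1159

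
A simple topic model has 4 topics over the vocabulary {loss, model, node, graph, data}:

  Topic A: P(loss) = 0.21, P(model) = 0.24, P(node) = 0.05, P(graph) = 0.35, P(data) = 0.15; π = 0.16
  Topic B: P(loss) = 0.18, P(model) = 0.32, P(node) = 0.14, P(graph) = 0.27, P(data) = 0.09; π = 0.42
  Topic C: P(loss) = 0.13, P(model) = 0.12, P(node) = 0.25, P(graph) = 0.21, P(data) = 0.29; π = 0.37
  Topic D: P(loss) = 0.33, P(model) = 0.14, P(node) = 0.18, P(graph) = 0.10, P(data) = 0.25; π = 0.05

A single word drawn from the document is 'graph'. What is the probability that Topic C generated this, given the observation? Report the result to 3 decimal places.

0.308

P(component k | x) = π_k·f_k(x) / marginal(x), where marginal(x) = Σ_j π_j·f_j(x).
Component likelihoods at x = 'graph':
  f_A = P(graph | comp) = 0.35
  f_B = P(graph | comp) = 0.27
  f_C = P(graph | comp) = 0.21
  f_D = P(graph | comp) = 0.10
Prior × likelihood for each component:
  π_A·f_A = 0.16 × 0.35 = 0.056
  π_B·f_B = 0.42 × 0.27 = 0.1134
  π_C·f_C = 0.37 × 0.21 = 0.0777
  π_D·f_D = 0.05 × 0.1 = 0.005
Marginal: 0.056 + 0.1134 + 0.0777 + 0.005 = 0.2521
P(Topic C | 'graph') ≈ 0.308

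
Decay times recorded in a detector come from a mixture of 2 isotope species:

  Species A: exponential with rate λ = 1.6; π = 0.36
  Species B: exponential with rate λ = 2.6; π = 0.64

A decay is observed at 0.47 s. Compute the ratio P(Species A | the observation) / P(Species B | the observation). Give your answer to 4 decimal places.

0.5538

Posterior odds = (w_i f_i(x)) / (w_j f_j(x)); the normalising sum cancels.
Evaluate each component's likelihood at the observed value:
  L_A = 1.6·e^(−1.6·0.47) = 1.6·e^(−0.7520) = 0.754276
  L_B = 2.6·e^(−2.6·0.47) = 2.6·e^(−1.2220) = 0.766065
Posterior odds = (w_A·L_A) / (w_B·L_B) = (0.36·0.754276) / (0.64·0.766065) = 0.27154 / 0.490281 ≈ 0.5538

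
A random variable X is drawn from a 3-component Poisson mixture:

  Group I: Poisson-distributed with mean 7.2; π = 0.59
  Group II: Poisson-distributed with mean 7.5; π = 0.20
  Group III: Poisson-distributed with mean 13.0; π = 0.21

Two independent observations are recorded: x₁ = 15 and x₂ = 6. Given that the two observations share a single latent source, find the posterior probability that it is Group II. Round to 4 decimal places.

Apply Bayes' rule: the posterior for each component is proportional to its prior times its likelihood at x.
Since both observations come from the same component, the likelihood for component k is f_k(x₁)·f_k(x₂).
  L_I = [0.00413588] × [0.144458] = 0.000597461
  L_II = [0.00565211] × [0.136718] = 0.000772747
  L_III = [0.0884754] × [0.015153] = 0.00134067
Prior × likelihood for each component:
  w_I·L_I = 0.59 × 0.000597461 = 0.000352502
  w_II·L_II = 0.20 × 0.000772747 = 0.000154549
  w_III·L_III = 0.21 × 0.00134067 = 0.000281541
Evidence: 0.000352502 + 0.000154549 + 0.000281541 = 0.000788592
Responsibility of Group II: 0.000154549 / 0.000788592 ≈ 0.1960

0.1960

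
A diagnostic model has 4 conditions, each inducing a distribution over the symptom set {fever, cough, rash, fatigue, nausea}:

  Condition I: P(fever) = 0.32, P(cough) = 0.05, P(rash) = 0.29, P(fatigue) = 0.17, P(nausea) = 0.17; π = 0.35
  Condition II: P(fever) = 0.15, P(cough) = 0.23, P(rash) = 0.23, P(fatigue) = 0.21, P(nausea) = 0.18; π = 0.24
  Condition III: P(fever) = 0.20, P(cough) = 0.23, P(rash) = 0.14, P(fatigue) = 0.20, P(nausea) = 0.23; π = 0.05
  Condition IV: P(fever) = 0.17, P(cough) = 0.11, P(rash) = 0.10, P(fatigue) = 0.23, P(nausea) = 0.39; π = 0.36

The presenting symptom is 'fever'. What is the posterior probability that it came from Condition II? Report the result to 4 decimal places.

0.1642

The responsibility of component k is π_k f_k(x) divided by Σ_j π_j f_j(x).
Categorical probabilities:
  p_I = 0.32
  p_II = 0.15
  p_III = 0.2
  p_IV = 0.17
Prior × likelihood for each component:
  π_I·p_I = 0.35 × 0.32 = 0.112
  π_II·p_II = 0.24 × 0.15 = 0.036
  π_III·p_III = 0.05 × 0.2 = 0.01
  π_IV·p_IV = 0.36 × 0.17 = 0.0612
Marginal: 0.112 + 0.036 + 0.01 + 0.0612 = 0.2192
P(Condition II | data) = 0.036 / 0.2192 ≈ 0.1642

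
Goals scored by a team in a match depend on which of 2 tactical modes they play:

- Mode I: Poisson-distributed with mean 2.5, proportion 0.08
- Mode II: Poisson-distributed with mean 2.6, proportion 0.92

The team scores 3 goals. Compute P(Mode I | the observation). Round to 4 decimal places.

0.0787

Posterior ∝ prior × likelihood, so P(k | x) ∝ w_k f_k(x); normalise over all components.
Evaluate each component's likelihood at the observed value:
  f_I = 0.213763
  f_II = 0.217572
Weight by the priors:
  w_I·f_I = 0.08 × 0.213763 = 0.017101
  w_II·f_II = 0.92 × 0.217572 = 0.200166
Normaliser: 0.017101 + 0.200166 = 0.217267
Responsibility of Mode I: 0.017101 / 0.217267 ≈ 0.0787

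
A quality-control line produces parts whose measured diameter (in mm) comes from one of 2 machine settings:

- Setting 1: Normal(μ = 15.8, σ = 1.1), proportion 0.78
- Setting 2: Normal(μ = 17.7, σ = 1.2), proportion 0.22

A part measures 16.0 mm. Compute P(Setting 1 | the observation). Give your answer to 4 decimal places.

P(component k | x) = P(Z=k)·f_k(x) / marginal(x), where marginal(x) = Σ_j P(Z=j)·f_j(x).
Component likelihoods at x = 16.0 mm:
  L_1 = 0.356729
  L_2 = 0.121878
Prior × likelihood for each component:
  P(Z=1)·L_1 = 0.78 × 0.356729 = 0.278249
  P(Z=2)·L_2 = 0.22 × 0.121878 = 0.0268132
Denominator: 0.278249 + 0.0268132 = 0.305062
P(Setting 1 | data) = 0.278249 / 0.305062 ≈ 0.9121

0.9121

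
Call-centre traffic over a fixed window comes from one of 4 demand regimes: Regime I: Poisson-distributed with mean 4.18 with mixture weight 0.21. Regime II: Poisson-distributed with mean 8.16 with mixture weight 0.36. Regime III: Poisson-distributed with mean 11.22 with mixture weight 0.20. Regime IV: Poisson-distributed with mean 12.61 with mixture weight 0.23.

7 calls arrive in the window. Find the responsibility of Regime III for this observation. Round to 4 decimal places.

0.1434

P(component k | x) = P(Z=k)·f_k(x) / marginal(x), where marginal(x) = Σ_j P(Z=j)·f_j(x).
Evaluate each component's likelihood at the observed value:
  f_I = e^(−4.18)·4.18^7/7! = 0.0676788
  f_II = e^(−8.16)·8.16^7/7! = 0.136634
  f_III = e^(−11.22)·11.22^7/7! = 0.0595299
  f_IV = e^(−12.61)·12.61^7/7! = 0.0335832
Prior × likelihood for each component:
  P(Z=I)·f_I = 0.21 × 0.0676788 = 0.0142125
  P(Z=II)·f_II = 0.36 × 0.136634 = 0.0491881
  P(Z=III)·f_III = 0.20 × 0.0595299 = 0.011906
  P(Z=IV)·f_IV = 0.23 × 0.0335832 = 0.00772413
Normaliser: 0.0142125 + 0.0491881 + 0.011906 + 0.00772413 = 0.0830308
P(Regime III | the observation) ≈ 0.1434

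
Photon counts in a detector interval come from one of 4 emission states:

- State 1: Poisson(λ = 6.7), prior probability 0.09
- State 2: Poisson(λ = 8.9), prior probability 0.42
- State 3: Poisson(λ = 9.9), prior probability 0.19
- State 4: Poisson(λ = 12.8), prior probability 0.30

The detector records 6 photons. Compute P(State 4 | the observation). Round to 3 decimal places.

P(component k | x) = w_k·f_k(x) / marginal(x), where marginal(x) = Σ_j w_j·f_j(x).
Poisson probabilities:
  L_1 = e^(−6.7)·6.7^6/6! = 0.154648
  L_2 = e^(−8.9)·8.9^6/6! = 0.0941427
  L_3 = e^(−9.9)·9.9^6/6! = 0.065609
  L_4 = e^(−12.8)·12.8^6/6! = 0.0168639
Unnormalised posteriors:
  w_1·L_1 = 0.09 × 0.154648 = 0.0139183
  w_2·L_2 = 0.42 × 0.0941427 = 0.0395399
  w_3·L_3 = 0.19 × 0.065609 = 0.0124657
  w_4·L_4 = 0.30 × 0.0168639 = 0.00505917
Normaliser: 0.0139183 + 0.0395399 + 0.0124657 + 0.00505917 = 0.0709831
So the posterior for State 4 is 0.00505917 / 0.0709831 ≈ 0.071.

0.071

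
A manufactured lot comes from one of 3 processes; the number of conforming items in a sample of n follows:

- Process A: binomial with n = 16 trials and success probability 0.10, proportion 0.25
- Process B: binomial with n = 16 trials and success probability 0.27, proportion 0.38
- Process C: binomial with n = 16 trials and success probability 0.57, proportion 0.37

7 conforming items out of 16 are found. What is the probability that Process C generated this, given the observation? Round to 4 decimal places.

By Bayes' theorem, P(k | x) = P(Z=k) f_k(x) / Σ_j P(Z=j) f_j(x).
Binomial probabilities:
  L_A = 0.000443209
  L_B = 0.0704495
  L_C = 0.1124
Unnormalised posteriors:
  P(Z=A)·L_A = 0.25 × 0.000443209 = 0.000110802
  P(Z=B)·L_B = 0.38 × 0.0704495 = 0.0267708
  P(Z=C)·L_C = 0.37 × 0.1124 = 0.041588
Normaliser: 0.000110802 + 0.0267708 + 0.041588 = 0.0684696
So the posterior for Process C is 0.041588 / 0.0684696 ≈ 0.6074.

0.6074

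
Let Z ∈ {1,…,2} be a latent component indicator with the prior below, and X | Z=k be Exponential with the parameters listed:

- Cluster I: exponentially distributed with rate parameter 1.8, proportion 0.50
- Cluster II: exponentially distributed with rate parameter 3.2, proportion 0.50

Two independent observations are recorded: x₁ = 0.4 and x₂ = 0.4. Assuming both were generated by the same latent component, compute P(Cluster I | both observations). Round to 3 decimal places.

P(component k | x) = π_k·f_k(x) / marginal(x), where marginal(x) = Σ_j π_j·f_j(x).
Since both observations come from the same component, the likelihood for component k is f_k(x₁)·f_k(x₂).
  p_I = [1.8·e^(−1.8·0.4) = 1.8·e^(−0.7200) = 0.876154] × [0.876154] = 0.767646
  p_II = [3.2·e^(−3.2·0.4) = 3.2·e^(−1.2800) = 0.889719] × [0.889719] = 0.791601
Prior × likelihood for each component:
  π_I·p_I = 0.50 × 0.767646 = 0.383823
  π_II·p_II = 0.50 × 0.791601 = 0.3958
Sum: 0.383823 + 0.3958 = 0.779623
P(Cluster I | x) = 0.383823 / 0.779623 ≈ 0.492

0.492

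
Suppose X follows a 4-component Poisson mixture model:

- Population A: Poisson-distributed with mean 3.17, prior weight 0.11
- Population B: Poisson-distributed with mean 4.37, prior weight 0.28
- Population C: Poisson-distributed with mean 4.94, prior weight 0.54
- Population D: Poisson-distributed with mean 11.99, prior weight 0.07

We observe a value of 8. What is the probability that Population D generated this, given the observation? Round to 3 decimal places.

0.089

Apply Bayes' rule: the posterior for each component is proportional to its prior times its likelihood at x.
Evaluate each component's likelihood at the observed value:
  p_A = e^(−3.17)·3.17^8/8! = 0.0106228
  p_B = e^(−4.37)·4.37^8/8! = 0.0417315
  p_C = e^(−4.94)·4.94^8/8! = 0.0629333
  p_D = e^(−11.99)·11.99^8/8! = 0.0657419
Weight by the priors:
  P(Z=A)·p_A = 0.11 × 0.0106228 = 0.00116851
  P(Z=B)·p_B = 0.28 × 0.0417315 = 0.0116848
  P(Z=C)·p_C = 0.54 × 0.0629333 = 0.033984
  P(Z=D)·p_D = 0.07 × 0.0657419 = 0.00460193
Evidence: 0.00116851 + 0.0116848 + 0.033984 + 0.00460193 = 0.0514392
So the posterior for Population D is 0.00460193 / 0.0514392 ≈ 0.089.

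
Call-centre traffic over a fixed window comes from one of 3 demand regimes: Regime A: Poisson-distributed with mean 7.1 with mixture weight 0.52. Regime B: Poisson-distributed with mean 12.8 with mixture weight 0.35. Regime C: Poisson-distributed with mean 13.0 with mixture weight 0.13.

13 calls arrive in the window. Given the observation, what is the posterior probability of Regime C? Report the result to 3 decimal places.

The responsibility of component k is P(Z=k) f_k(x) divided by Σ_j P(Z=j) f_j(x).
Evaluate each component's likelihood at the observed value:
  p_A = 0.0154379
  p_B = 0.109769
  p_C = 0.10994
Multiply by the mixture weights:
  P(Z=A)·p_A = 0.52 × 0.0154379 = 0.00802769
  P(Z=B)·p_B = 0.35 × 0.109769 = 0.0384192
  P(Z=C)·p_C = 0.13 × 0.10994 = 0.0142922
Marginal: 0.00802769 + 0.0384192 + 0.0142922 = 0.060739
So the posterior for Regime C is 0.0142922 / 0.060739 ≈ 0.235.

0.235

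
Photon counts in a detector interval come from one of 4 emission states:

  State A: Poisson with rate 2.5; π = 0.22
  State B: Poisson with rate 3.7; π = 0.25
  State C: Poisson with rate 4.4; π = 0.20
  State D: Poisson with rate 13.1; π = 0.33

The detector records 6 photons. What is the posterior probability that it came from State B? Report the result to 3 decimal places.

0.382

Apply Bayes' rule: the posterior for each component is proportional to its prior times its likelihood at x.
Poisson probabilities:
  L_A = e^(−2.5)·2.5^6/6! = 0.0278337
  L_B = e^(−3.7)·3.7^6/6! = 0.0881025
  L_C = e^(−4.4)·4.4^6/6! = 0.123734
  L_D = e^(−13.1)·13.1^6/6! = 0.0143561
Unnormalised posteriors:
  π_A·L_A = 0.22 × 0.0278337 = 0.00612342
  π_B·L_B = 0.25 × 0.0881025 = 0.0220256
  π_C·L_C = 0.20 × 0.123734 = 0.0247467
  π_D·L_D = 0.33 × 0.0143561 = 0.00473752
Evidence: 0.00612342 + 0.0220256 + 0.0247467 + 0.00473752 = 0.0576333
P(State B | 6 photons) ≈ 0.382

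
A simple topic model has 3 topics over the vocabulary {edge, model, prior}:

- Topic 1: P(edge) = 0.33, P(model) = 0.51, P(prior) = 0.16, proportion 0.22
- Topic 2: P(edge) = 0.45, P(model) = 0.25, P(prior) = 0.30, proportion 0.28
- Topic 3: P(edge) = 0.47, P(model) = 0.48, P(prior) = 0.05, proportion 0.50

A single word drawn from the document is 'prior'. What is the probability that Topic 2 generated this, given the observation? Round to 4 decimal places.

Apply Bayes' rule: the posterior for each component is proportional to its prior times its likelihood at x.
Component likelihoods at x = 'prior':
  p_1 = P(prior | comp) = 0.16
  p_2 = P(prior | comp) = 0.30
  p_3 = P(prior | comp) = 0.05
Weight by the priors:
  w_1·p_1 = 0.22 × 0.16 = 0.0352
  w_2·p_2 = 0.28 × 0.3 = 0.084
  w_3·p_3 = 0.50 × 0.05 = 0.025
Normaliser: 0.0352 + 0.084 + 0.025 = 0.1442
P(Topic 2 | 'prior') ≈ 0.5825

0.5825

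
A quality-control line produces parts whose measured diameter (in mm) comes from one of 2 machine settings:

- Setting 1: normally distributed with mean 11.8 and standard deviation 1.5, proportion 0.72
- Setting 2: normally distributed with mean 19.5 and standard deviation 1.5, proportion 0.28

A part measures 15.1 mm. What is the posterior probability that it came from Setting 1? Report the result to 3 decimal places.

The responsibility of component k is P(Z=k) f_k(x) divided by Σ_j P(Z=j) f_j(x).
Normal densities:
  f_1 = 0.0236497
  f_2 = 0.0036007
Weight by the priors:
  P(Z=1)·f_1 = 0.72 × 0.0236497 = 0.0170278
  P(Z=2)·f_2 = 0.28 × 0.0036007 = 0.0010082
Denominator: 0.0170278 + 0.0010082 = 0.018036
So the posterior for Setting 1 is 0.0170278 / 0.018036 ≈ 0.944.

0.944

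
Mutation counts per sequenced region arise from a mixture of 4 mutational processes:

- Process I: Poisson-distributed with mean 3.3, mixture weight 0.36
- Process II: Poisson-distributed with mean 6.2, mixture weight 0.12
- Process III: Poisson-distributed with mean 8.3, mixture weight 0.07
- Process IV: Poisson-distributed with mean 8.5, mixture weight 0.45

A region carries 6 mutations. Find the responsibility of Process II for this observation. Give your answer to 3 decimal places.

The responsibility of component k is π_k f_k(x) divided by Σ_j π_j f_j(x).
Poisson probabilities:
  p_I = e^(−3.3)·3.3^6/6! = 0.0661575
  p_II = e^(−6.2)·6.2^6/6! = 0.1601
  p_III = e^(−8.3)·8.3^6/6! = 0.112847
  p_IV = e^(−8.5)·8.5^6/6! = 0.106581
Weight by the priors:
  π_I·p_I = 0.36 × 0.0661575 = 0.0238167
  π_II·p_II = 0.12 × 0.1601 = 0.019212
  π_III·p_III = 0.07 × 0.112847 = 0.00789932
  π_IV·p_IV = 0.45 × 0.106581 = 0.0479612
Sum: 0.0238167 + 0.019212 + 0.00789932 + 0.0479612 = 0.0988893
So the posterior for Process II is 0.019212 / 0.0988893 ≈ 0.194.

0.194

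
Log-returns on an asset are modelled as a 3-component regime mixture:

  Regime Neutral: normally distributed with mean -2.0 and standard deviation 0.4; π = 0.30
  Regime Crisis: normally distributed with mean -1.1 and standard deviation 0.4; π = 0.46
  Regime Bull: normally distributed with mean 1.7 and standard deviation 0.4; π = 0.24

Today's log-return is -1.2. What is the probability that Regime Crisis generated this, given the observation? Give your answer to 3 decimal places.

0.917

By Bayes' theorem, P(k | x) = P(Z=k) f_k(x) / Σ_j P(Z=j) f_j(x).
Normal densities:
  L_Neutral = 0.134977
  L_Crisis = 0.96667
  L_Bull = 3.84634e-12
Weight by the priors:
  P(Z=Neutral)·L_Neutral = 0.30 × 0.134977 = 0.0404932
  P(Z=Crisis)·L_Crisis = 0.46 × 0.96667 = 0.444668
  P(Z=Bull)·L_Bull = 0.24 × 3.84634e-12 = 9.23123e-13
Marginal: 0.0404932 + 0.444668 + 9.23123e-13 = 0.485162
So the posterior for Regime Crisis is 0.444668 / 0.485162 ≈ 0.917.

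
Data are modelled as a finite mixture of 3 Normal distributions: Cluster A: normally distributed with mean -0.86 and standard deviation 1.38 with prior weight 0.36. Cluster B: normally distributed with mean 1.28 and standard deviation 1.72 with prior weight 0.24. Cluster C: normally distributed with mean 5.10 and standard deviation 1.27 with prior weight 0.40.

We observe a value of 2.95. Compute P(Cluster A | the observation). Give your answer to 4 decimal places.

0.0343

By Bayes' theorem, P(k | x) = P(Z=k) f_k(x) / Σ_j P(Z=j) f_j(x).
Normal densities:
  p_A = 0.00639511
  p_B = 0.144769
  p_C = 0.0749501
Prior × likelihood for each component:
  P(Z=A)·p_A = 0.36 × 0.00639511 = 0.00230224
  P(Z=B)·p_B = 0.24 × 0.144769 = 0.0347446
  P(Z=C)·p_C = 0.40 × 0.0749501 = 0.02998
Evidence: 0.00230224 + 0.0347446 + 0.02998 = 0.0670268
So the posterior for Cluster A is 0.00230224 / 0.0670268 ≈ 0.0343.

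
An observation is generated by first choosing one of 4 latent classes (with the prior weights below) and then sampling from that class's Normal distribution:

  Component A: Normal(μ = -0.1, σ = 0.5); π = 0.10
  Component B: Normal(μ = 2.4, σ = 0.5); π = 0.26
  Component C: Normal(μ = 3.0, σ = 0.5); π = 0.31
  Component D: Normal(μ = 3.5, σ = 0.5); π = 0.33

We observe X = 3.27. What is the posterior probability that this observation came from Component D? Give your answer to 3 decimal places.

Apply Bayes' rule: the posterior for each component is proportional to its prior times its likelihood at x.
Component likelihoods at x = 3.27:
  f_A = 1.09009e-10
  f_B = 0.175592
  f_C = 0.689636
  f_D = 0.717781
Unnormalised posteriors:
  w_A·f_A = 0.10 × 1.09009e-10 = 1.09009e-11
  w_B·f_B = 0.26 × 0.175592 = 0.045654
  w_C·f_C = 0.31 × 0.689636 = 0.213787
  w_D·f_D = 0.33 × 0.717781 = 0.236868
Evidence: 1.09009e-11 + 0.045654 + 0.213787 + 0.236868 = 0.496309
So the posterior for Component D is 0.236868 / 0.496309 ≈ 0.477.

0.477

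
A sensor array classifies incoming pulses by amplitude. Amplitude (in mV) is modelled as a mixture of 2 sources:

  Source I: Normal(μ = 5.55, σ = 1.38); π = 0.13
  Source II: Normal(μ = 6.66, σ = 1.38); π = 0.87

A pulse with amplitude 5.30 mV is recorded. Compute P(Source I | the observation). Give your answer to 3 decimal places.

By Bayes' theorem, P(k | x) = w_k f_k(x) / Σ_j w_j f_j(x).
Normal densities:
  p_I = 0.284384
  p_II = 0.177882
Weight by the priors:
  w_I·p_I = 0.13 × 0.284384 = 0.0369699
  w_II·p_II = 0.87 × 0.177882 = 0.154757
Sum: 0.0369699 + 0.154757 = 0.191727
So the posterior for Source I is 0.0369699 / 0.191727 ≈ 0.193.

0.193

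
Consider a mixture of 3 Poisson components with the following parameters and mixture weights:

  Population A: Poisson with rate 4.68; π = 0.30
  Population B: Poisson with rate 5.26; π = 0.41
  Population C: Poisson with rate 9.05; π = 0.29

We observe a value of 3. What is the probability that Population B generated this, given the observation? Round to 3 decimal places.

P(component k | x) = π_k·f_k(x) / marginal(x), where marginal(x) = Σ_j π_j·f_j(x).
Poisson probabilities:
  p_A = e^(−4.68)·4.68^3/3! = 0.158521
  p_B = e^(−5.26)·5.26^3/3! = 0.126013
  p_C = e^(−9.05)·9.05^3/3! = 0.0145021
Unnormalised posteriors:
  π_A·p_A = 0.30 × 0.158521 = 0.0475564
  π_B·p_B = 0.41 × 0.126013 = 0.0516655
  π_C·p_C = 0.29 × 0.0145021 = 0.00420559
Sum: 0.0475564 + 0.0516655 + 0.00420559 = 0.103428
P(Population B | the observation) = 0.0516655 / 0.103428 ≈ 0.500

0.500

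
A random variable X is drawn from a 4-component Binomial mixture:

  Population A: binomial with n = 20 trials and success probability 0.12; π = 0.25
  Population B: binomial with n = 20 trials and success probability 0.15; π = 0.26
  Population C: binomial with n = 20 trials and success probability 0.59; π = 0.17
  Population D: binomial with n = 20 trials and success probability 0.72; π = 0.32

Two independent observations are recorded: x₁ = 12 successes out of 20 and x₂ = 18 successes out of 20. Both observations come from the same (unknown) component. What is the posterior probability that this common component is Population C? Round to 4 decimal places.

Apply Bayes' rule: the posterior for each component is proportional to its prior times its likelihood at x.
Since both observations come from the same component, the likelihood for component k is f_k(x₁)·f_k(x₂).
  L_A = [4.03928e-07] × [3.91725e-15] = 1.58229e-21
  L_B = [4.45362e-06] × [2.02878e-13] = 9.03541e-19
  L_C = [0.178963] × [0.00239694] = 0.000428963
  L_D = [0.092368] × [0.0402768] = 0.00372028
Multiply by the mixture weights:
  P(Z=A)·L_A = 0.25 × 1.58229e-21 = 3.95571e-22
  P(Z=B)·L_B = 0.26 × 9.03541e-19 = 2.34921e-19
  P(Z=C)·L_C = 0.17 × 0.000428963 = 7.29237e-05
  P(Z=D)·L_D = 0.32 × 0.00372028 = 0.00119049
Normaliser: 3.95571e-22 + 2.34921e-19 + 7.29237e-05 + 0.00119049 = 0.00126341
Responsibility of Population C: 7.29237e-05 / 0.00126341 ≈ 0.0577

0.0577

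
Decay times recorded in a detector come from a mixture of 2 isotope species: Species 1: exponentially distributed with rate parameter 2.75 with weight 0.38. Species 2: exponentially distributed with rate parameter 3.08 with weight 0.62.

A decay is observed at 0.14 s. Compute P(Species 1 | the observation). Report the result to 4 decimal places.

0.3643

By Bayes' theorem, P(k | x) = π_k f_k(x) / Σ_j π_j f_j(x).
Exponential densities:
  f_1 = 1.87124
  f_2 = 2.00117
Prior × likelihood for each component:
  π_1·f_1 = 0.38 × 1.87124 = 0.711071
  π_2·f_2 = 0.62 × 2.00117 = 1.24072
Denominator: 0.711071 + 1.24072 = 1.95179
Responsibility of Species 1: 0.711071 / 1.95179 ≈ 0.3643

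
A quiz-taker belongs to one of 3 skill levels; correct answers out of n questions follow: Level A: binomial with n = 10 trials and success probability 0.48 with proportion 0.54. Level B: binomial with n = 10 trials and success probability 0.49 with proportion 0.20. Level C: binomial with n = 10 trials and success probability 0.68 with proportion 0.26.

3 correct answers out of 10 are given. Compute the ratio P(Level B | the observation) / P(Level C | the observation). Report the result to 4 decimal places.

7.5173

Only the two components matter; the odds are (π_i f_i(x)) / (π_j f_j(x)).
Evaluate each component's likelihood at the observed value:
  p_A = C(10,3)·0.48^3·0.52^7 = 120·0.110592·0.0102807 = 0.136436
  p_B = C(10,3)·0.49^3·0.51^7 = 120·0.117649·0.00897411 = 0.126695
  p_C = C(10,3)·0.68^3·0.32^7 = 120·0.314432·0.000343597 = 0.0129646
0.0253391 / 0.00337079 ≈ 7.5173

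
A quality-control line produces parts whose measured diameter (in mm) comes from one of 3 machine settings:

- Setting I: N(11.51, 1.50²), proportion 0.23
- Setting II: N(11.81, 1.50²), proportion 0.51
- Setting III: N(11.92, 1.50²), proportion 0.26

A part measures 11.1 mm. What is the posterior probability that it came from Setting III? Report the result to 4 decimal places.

Posterior ∝ prior × likelihood, so P(k | x) ∝ π_k f_k(x); normalise over all components.
Evaluate each component's likelihood at the observed value:
  L_I = 0.25621
  L_II = 0.237776
  L_III = 0.229048
Unnormalised posteriors:
  π_I·L_I = 0.23 × 0.25621 = 0.0589282
  π_II·L_II = 0.51 × 0.237776 = 0.121266
  π_III·L_III = 0.26 × 0.229048 = 0.0595524
Evidence: 0.0589282 + 0.121266 + 0.0595524 = 0.239746
Responsibility of Setting III: 0.0595524 / 0.239746 ≈ 0.2484

0.2484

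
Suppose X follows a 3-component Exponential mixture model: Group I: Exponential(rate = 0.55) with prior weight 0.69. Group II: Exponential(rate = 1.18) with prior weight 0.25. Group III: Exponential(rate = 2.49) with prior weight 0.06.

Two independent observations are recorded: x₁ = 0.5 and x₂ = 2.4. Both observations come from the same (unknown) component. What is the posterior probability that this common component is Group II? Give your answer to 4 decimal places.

0.2105

The responsibility of component k is P(Z=k) f_k(x) divided by Σ_j P(Z=j) f_j(x).
Since both observations come from the same component, the likelihood for component k is f_k(x₁)·f_k(x₂).
  f_I = [0.417765] × [0.146924] = 0.0613798
  f_II = [0.654106] × [0.069496] = 0.0454578
  f_III = [0.716973] × [0.00632202] = 0.00453271
Weight by the priors:
  P(Z=I)·f_I = 0.69 × 0.0613798 = 0.0423521
  P(Z=II)·f_II = 0.25 × 0.0454578 = 0.0113644
  P(Z=III)·f_III = 0.06 × 0.00453271 = 0.000271963
Evidence: 0.0423521 + 0.0113644 + 0.000271963 = 0.0539885
So the posterior for Group II is 0.0113644 / 0.0539885 ≈ 0.2105.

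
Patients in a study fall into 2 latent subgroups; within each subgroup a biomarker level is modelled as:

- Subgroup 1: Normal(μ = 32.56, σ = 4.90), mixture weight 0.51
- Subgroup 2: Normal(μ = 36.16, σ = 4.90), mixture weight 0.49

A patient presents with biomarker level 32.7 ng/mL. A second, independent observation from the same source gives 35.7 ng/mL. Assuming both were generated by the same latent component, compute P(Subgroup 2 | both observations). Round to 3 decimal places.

Posterior ∝ prior × likelihood, so P(k | x) ∝ π_k f_k(x); normalise over all components.
Since both observations come from the same component, the likelihood for component k is f_k(x₁)·f_k(x₂).
  f_1 = [0.0813836] × [0.0663046] = 0.0053961
  f_2 = [0.0634516] × [0.0810588] = 0.00514331
Prior × likelihood for each component:
  π_1·f_1 = 0.51 × 0.0053961 = 0.00275201
  π_2·f_2 = 0.49 × 0.00514331 = 0.00252022
Normaliser: 0.00275201 + 0.00252022 = 0.00527223
P(Subgroup 2 | x₁, x₂) = 0.00252022 / 0.00527223 ≈ 0.478

0.478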